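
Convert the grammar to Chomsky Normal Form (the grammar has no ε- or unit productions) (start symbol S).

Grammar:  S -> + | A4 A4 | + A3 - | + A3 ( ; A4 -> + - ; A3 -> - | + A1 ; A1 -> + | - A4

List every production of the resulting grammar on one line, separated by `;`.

S -> + | A4 A4 | X1 Y1 | X1 Y2; A4 -> X1 X2; A3 -> - | X1 A1; A1 -> + | X2 A4; X1 -> +; X2 -> -; X3 -> (; Y1 -> A3 X2; Y2 -> A3 X3

Introduce a nonterminal for each terminal appearing in a rule of length ≥ 2: X1 → +, X2 → -, X3 → (.
Binarize each right-hand side of length ≥ 3 by chaining fresh nonterminals (Y1, Y2, …): affected rules were S → X1 A3 X2; S → X1 A3 X3.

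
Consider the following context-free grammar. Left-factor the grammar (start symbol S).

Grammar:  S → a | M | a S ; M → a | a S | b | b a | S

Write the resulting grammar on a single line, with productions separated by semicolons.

S has alternatives sharing prefix 'a': factor to S → a S' with S' → ε | S.
M has alternatives sharing prefix 'a': factor to M → a M' with M' → ε | S.
M has alternatives sharing prefix 'b': factor to M → b M'' with M'' → ε | a.

S → M | a S'; M → S | a M' | b M''; S' → ε | S; M' → ε | S; M'' → ε | a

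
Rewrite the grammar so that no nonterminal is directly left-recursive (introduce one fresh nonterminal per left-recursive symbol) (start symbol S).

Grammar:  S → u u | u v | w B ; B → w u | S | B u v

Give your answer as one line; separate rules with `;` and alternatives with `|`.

Directly left-recursive nonterminal: B.
For B: α = {u v}, β = {w u, S}. Rewrite as B → β B' and B' → α B' | ε.

S → u u | u v | w B; B → w u B' | S B'; B' → u v B' | eps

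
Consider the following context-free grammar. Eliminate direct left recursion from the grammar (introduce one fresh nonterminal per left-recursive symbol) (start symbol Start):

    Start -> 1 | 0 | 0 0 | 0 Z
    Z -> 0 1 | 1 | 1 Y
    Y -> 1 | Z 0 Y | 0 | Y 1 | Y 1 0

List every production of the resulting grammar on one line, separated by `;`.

Start -> 1 | 0 | 0 0 | 0 Z; Z -> 0 1 | 1 | 1 Y; Y -> 1 Y1 | Z 0 Y Y1 | 0 Y1; Y1 -> 1 Y1 | 1 0 Y1 | ε

Y is directly left-recursive.
For Y: α = {1, 1 0}, β = {1, Z 0 Y, 0}. Rewrite as Y → β Y1 and Y1 → α Y1 | ε.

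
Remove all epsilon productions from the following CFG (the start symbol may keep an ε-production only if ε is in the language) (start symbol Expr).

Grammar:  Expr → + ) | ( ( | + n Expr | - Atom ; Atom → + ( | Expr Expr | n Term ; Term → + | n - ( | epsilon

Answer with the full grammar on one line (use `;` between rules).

Nullable nonterminals: {Term}.
ε ∉ L(G), so no ε-production is kept.
For each production, add variants omitting each subset of nullable occurrences: Atom → n Term gives n Term | n.

Expr → + ) | ( ( | + n Expr | - Atom; Atom → + ( | Expr Expr | n Term | n; Term → + | n - (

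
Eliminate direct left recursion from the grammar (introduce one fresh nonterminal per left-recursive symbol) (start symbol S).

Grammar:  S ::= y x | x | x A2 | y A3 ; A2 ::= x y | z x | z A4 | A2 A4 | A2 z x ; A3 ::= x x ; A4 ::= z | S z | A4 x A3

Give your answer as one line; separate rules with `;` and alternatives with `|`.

A2, A4 are directly left-recursive.
For A2: α = {A4, z x}, β = {x y, z x, z A4}. Rewrite as A2 → β A2' and A2' → α A2' | ε.
For A4: α = {x A3}, β = {z, S z}. Rewrite as A4 → β A4' and A4' → α A4' | ε.

S ::= y x | x | x A2 | y A3; A2 ::= x y A2' | z x A2' | z A4 A2'; A3 ::= x x; A4 ::= z A4' | S z A4'; A2' ::= A4 A2' | z x A2' | ε; A4' ::= x A3 A4' | ε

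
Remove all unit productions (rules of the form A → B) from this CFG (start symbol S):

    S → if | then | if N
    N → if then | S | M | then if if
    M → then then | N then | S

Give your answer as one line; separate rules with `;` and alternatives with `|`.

Unit pairs: M ⇒* {S}; N ⇒* {M, S}.
For every A with A ⇒* B via unit rules, add B's non-unit alternatives to A; then delete every rule of the form X → Y.

S → if | then | if N; N → if | then | if N | if then | then if if | then then | N then; M → if | then | if N | then then | N then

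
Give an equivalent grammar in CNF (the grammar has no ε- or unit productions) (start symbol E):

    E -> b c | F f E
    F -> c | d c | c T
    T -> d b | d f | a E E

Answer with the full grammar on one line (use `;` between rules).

Introduce a nonterminal for each terminal appearing in a rule of length ≥ 2: X1 → b, X2 → c, X3 → f, X4 → d, X5 → a.
Binarize each right-hand side of length ≥ 3 by chaining fresh nonterminals (Y1, Y2, …): affected rules were E → F X3 E; T → X5 E E.

E -> X1 X2 | F Y1; F -> c | X4 X2 | X2 T; T -> X4 X1 | X4 X3 | X5 Y2; X1 -> b; X2 -> c; X3 -> f; X4 -> d; X5 -> a; Y1 -> X3 E; Y2 -> E E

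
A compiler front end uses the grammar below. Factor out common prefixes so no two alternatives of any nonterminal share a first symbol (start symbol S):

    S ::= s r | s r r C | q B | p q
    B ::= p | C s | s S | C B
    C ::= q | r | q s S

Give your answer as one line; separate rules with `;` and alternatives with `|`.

S ::= q B | p q | s r S'; B ::= p | s S | C B'; C ::= r | q C'; S' ::= ε | r C; B' ::= s | B; C' ::= ε | s S

S has alternatives sharing prefix 's r': factor to S → s r S' with S' → ε | r C.
B has alternatives sharing prefix 'C': factor to B → C B' with B' → s | B.
C has alternatives sharing prefix 'q': factor to C → q C' with C' → ε | s S.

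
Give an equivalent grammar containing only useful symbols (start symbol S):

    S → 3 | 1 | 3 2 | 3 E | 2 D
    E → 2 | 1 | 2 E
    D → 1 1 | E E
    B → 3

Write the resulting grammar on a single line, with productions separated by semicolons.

Generating nonterminals: {B, D, E, S}.
Reachable from S after that: {D, E, S}.
Removed useless symbols: {B} and every production mentioning them.

S → 3 | 1 | 3 2 | 3 E | 2 D; E → 2 | 1 | 2 E; D → 1 1 | E E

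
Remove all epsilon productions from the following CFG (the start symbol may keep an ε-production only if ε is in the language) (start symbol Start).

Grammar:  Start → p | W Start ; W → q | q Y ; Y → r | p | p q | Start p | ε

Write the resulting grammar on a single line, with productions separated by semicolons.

Start → p | W Start; W → q | q Y; Y → r | p | p q | Start p

Nullable nonterminals: {Y}.
ε ∉ L(G), so no ε-production is kept.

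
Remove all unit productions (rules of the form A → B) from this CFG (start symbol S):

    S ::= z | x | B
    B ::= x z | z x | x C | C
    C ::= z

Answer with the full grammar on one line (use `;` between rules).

Unit pairs: B ⇒* {C}; S ⇒* {B, C}.
Replace each nonterminal's rules with the union of the non-unit rules of every nonterminal it unit-derives.

S ::= x z | z x | x C | z | x; B ::= x z | z x | x C | z; C ::= z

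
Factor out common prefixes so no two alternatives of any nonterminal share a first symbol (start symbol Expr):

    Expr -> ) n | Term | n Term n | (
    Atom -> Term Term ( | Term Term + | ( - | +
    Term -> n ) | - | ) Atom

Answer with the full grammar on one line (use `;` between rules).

Atom has alternatives sharing prefix 'Term Term': factor to Atom → Term Term Atom1 with Atom1 → ( | +.

Expr -> ) n | Term | n Term n | (; Atom -> ( - | + | Term Term Atom1; Term -> n ) | - | ) Atom; Atom1 -> ( | +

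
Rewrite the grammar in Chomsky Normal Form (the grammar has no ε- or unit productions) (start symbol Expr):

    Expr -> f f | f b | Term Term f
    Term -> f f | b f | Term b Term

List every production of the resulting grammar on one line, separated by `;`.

Introduce a nonterminal for each terminal appearing in a rule of length ≥ 2: X1 → f, X2 → b.
Binarize each right-hand side of length ≥ 3 by chaining fresh nonterminals (Y1, Y2, …): affected rules were Expr → Term Term X1; Term → Term X2 Term.

Expr -> X1 X1 | X1 X2 | Term Y1; Term -> X1 X1 | X2 X1 | Term Y2; X1 -> f; X2 -> b; Y1 -> Term X1; Y2 -> X2 Term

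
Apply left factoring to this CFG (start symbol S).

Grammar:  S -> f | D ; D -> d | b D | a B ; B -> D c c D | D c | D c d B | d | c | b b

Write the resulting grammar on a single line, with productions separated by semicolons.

S -> f | D; D -> d | b D | a B; B -> d | c | b b | D c B'; B' -> c D | ε | d B

B has alternatives sharing prefix 'D c': factor to B → D c B' with B' → c D | ε | d B.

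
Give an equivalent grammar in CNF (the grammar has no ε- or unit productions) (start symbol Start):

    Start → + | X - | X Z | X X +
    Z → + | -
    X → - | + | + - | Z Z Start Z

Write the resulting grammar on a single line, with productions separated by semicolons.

Introduce a nonterminal for each terminal appearing in a rule of length ≥ 2: X1 → -, X2 → +.
Binarize each right-hand side of length ≥ 3 by chaining fresh nonterminals (Y1, Y2, …): affected rules were Start → X X X2; X → Z Z Start Z.

Start → + | X X1 | X Z | X Y1; Z → + | -; X → - | + | X2 X1 | Z Y2; X1 → -; X2 → +; Y1 → X X2; Y2 → Z Y3; Y3 → Start Z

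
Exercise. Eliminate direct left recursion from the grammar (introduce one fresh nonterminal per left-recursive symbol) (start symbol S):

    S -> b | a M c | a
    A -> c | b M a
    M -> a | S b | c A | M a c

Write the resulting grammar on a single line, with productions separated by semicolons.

S -> b | a M c | a; A -> c | b M a; M -> a M' | S b M' | c A M'; M' -> a c M' | eps

M is directly left-recursive.
For M: α = {a c}, β = {a, S b, c A}. Rewrite as M → β M' and M' → α M' | ε.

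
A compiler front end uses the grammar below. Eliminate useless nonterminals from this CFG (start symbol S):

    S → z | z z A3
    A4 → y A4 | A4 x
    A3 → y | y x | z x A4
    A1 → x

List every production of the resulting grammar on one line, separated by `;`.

Generating nonterminals: {A1, A3, S}.
Reachable from S after that: {A3, S}.
Removed useless symbols: {A1, A4} and every production mentioning them.

S → z | z z A3; A3 → y | y x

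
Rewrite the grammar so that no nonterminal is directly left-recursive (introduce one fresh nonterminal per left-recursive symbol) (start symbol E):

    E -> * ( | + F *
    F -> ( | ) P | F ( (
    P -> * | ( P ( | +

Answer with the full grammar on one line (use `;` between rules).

Left recursion appears on F.
For F: α = {( (}, β = {(, ) P}. Rewrite as F → β F' and F' → α F' | ε.

E -> * ( | + F *; F -> ( F' | ) P F'; P -> * | ( P ( | +; F' -> ( ( F' | ε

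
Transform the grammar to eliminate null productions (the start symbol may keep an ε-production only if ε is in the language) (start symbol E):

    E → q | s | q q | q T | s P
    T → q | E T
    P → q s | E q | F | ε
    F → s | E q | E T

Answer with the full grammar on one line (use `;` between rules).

Nullable set = {P}.
ε ∉ L(G), so no ε-production is kept.

E → q | s | q q | q T | s P; T → q | E T; P → q s | E q | F; F → s | E q | E T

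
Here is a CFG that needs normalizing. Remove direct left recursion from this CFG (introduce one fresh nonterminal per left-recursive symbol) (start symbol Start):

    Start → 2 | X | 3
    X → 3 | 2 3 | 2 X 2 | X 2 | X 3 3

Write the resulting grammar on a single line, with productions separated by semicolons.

Directly left-recursive nonterminal: X.
For X: α = {2, 3 3}, β = {3, 2 3, 2 X 2}. Rewrite as X → β X1 and X1 → α X1 | ε.

Start → 2 | X | 3; X → 3 X1 | 2 3 X1 | 2 X 2 X1; X1 → 2 X1 | 3 3 X1 | ε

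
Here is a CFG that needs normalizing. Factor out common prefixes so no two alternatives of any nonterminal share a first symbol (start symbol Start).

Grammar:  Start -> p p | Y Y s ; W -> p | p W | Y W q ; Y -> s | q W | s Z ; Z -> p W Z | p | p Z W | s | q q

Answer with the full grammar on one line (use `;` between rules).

W has alternatives sharing prefix 'p': factor to W → p W1 with W1 → ε | W.
Y has alternatives sharing prefix 's': factor to Y → s Y1 with Y1 → ε | Z.
Z has alternatives sharing prefix 'p': factor to Z → p Z1 with Z1 → W Z | ε | Z W.

Start -> p p | Y Y s; W -> Y W q | p W1; Y -> q W | s Y1; Z -> s | q q | p Z1; W1 -> ε | W; Y1 -> ε | Z; Z1 -> W Z | ε | Z W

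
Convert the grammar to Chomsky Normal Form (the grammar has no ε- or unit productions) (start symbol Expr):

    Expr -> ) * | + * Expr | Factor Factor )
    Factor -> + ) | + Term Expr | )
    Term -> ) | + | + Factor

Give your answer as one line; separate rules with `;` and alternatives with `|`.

Introduce a nonterminal for each terminal appearing in a rule of length ≥ 2: X1 → ), X2 → *, X3 → +.
Binarize each right-hand side of length ≥ 3 by chaining fresh nonterminals (Y1, Y2, …): affected rules were Expr → X3 X2 Expr; Expr → Factor Factor X1; Factor → X3 Term Expr.

Expr -> X1 X2 | X3 Y1 | Factor Y2; Factor -> X3 X1 | X3 Y3 | ); Term -> ) | + | X3 Factor; X1 -> ); X2 -> *; X3 -> +; Y1 -> X2 Expr; Y2 -> Factor X1; Y3 -> Term Expr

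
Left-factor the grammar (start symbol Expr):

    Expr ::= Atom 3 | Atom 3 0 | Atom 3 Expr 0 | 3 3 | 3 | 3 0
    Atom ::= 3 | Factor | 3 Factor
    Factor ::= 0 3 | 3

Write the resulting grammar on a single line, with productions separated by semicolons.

Expr ::= Atom 3 Expr1 | 3 Expr2; Atom ::= Factor | 3 Atom1; Factor ::= 0 3 | 3; Expr1 ::= ε | 0 | Expr 0; Expr2 ::= 3 | ε | 0; Atom1 ::= ε | Factor

Expr has alternatives sharing prefix 'Atom 3': factor to Expr → Atom 3 Expr1 with Expr1 → ε | 0 | Expr 0.
Expr has alternatives sharing prefix '3': factor to Expr → 3 Expr2 with Expr2 → 3 | ε | 0.
Atom has alternatives sharing prefix '3': factor to Atom → 3 Atom1 with Atom1 → ε | Factor.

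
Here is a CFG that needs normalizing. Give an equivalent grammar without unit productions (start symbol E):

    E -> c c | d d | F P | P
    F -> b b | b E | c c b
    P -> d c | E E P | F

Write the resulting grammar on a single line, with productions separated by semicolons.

Unit pairs: E ⇒* {F, P}; P ⇒* {F}.
For each unit pair (A, B), copy every non-unit production of B to A, then drop all unit productions.

E -> c c | d d | F P | d c | E E P | b b | b E | c c b; F -> b b | b E | c c b; P -> b b | b E | c c b | d c | E E P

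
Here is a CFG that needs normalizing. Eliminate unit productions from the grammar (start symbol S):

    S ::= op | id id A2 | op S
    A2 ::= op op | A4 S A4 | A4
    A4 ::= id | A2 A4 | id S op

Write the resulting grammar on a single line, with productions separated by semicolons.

S ::= op | id id A2 | op S; A2 ::= id | A2 A4 | id S op | op op | A4 S A4; A4 ::= id | A2 A4 | id S op

Unit pairs: A2 ⇒* {A4}.
For every A with A ⇒* B via unit rules, add B's non-unit alternatives to A; then delete every rule of the form X → Y.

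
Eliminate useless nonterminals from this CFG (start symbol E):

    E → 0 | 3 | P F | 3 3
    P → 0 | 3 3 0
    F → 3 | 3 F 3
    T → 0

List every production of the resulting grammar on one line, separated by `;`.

Generating nonterminals: {E, F, P, T}.
Reachable from E after that: {E, F, P}.
Removed useless symbols: {T} and every production mentioning them.

E → 0 | 3 | P F | 3 3; P → 0 | 3 3 0; F → 3 | 3 F 3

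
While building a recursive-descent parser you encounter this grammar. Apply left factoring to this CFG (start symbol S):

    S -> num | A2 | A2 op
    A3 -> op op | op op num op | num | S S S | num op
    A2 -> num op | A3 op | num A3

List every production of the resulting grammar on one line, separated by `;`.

S has alternatives sharing prefix 'A2': factor to S → A2 S' with S' → ε | op.
A3 has alternatives sharing prefix 'op op': factor to A3 → op op A3' with A3' → ε | num op.
A3 has alternatives sharing prefix 'num': factor to A3 → num A3'' with A3'' → ε | op.
A2 has alternatives sharing prefix 'num': factor to A2 → num A2' with A2' → op | A3.

S -> num | A2 S'; A3 -> S S S | op op A3' | num A3''; A2 -> A3 op | num A2'; S' -> eps | op; A3' -> eps | num op; A3'' -> eps | op; A2' -> op | A3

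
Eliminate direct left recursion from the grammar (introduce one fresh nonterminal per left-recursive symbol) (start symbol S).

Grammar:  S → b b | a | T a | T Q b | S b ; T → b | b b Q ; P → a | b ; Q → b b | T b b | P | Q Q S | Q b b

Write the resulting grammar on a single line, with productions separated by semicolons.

S → b b S' | a S' | T a S' | T Q b S'; T → b | b b Q; P → a | b; Q → b b Q' | T b b Q' | P Q'; S' → b S' | ε; Q' → Q S Q' | b b Q' | ε

Left recursion appears on S, Q.
For S: α = {b}, β = {b b, a, T a, T Q b}. Rewrite as S → β S' and S' → α S' | ε.
For Q: α = {Q S, b b}, β = {b b, T b b, P}. Rewrite as Q → β Q' and Q' → α Q' | ε.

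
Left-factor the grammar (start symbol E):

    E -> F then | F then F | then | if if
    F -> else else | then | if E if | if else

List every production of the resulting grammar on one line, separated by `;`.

E -> then | if if | F then E'; F -> else else | then | if F'; E' -> ε | F; F' -> E if | else

E has alternatives sharing prefix 'F then': factor to E → F then E' with E' → ε | F.
F has alternatives sharing prefix 'if': factor to F → if F' with F' → E if | else.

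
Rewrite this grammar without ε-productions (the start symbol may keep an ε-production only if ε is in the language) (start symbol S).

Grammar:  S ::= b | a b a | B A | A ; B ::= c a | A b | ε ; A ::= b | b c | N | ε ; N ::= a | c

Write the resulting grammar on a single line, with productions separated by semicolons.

S ::= b | a b a | B A | B | A | ε; B ::= c a | A b | b; A ::= b | b c | N; N ::= a | c

The nullable symbols are {A, B, S}.
ε ∈ L(G) since S is nullable, so keep S → ε.
Expand every rule over subsets of its nullable positions: S → B A gives B A | B | A. B → A b gives A b | b.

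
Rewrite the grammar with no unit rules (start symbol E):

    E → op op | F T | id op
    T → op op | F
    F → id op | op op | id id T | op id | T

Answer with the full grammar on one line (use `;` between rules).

Unit pairs: F ⇒* {T}; T ⇒* {F}.
Replace each nonterminal's rules with the union of the non-unit rules of every nonterminal it unit-derives.

E → op op | F T | id op; T → id op | op op | id id T | op id; F → id op | op op | id id T | op id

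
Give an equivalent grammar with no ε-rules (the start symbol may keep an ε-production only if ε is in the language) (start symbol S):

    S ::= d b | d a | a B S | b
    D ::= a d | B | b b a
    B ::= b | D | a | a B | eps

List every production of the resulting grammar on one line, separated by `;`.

Nullable nonterminals: {B, D}.
ε ∉ L(G), so no ε-production is kept.
Expand every rule over subsets of its nullable positions: S → a B S gives a B S | a S.

S ::= d b | d a | a B S | a S | b; D ::= a d | B | b b a; B ::= b | D | a | a B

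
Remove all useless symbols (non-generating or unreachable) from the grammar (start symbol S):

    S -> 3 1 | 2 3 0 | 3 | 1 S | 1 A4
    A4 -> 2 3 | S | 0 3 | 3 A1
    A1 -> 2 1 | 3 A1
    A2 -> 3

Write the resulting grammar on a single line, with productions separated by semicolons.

Generating nonterminals: {A1, A2, A4, S}.
Reachable from S after that: {A1, A4, S}.
Removed useless symbols: {A2} and every production mentioning them.

S -> 3 1 | 2 3 0 | 3 | 1 S | 1 A4; A4 -> 2 3 | S | 0 3 | 3 A1; A1 -> 2 1 | 3 A1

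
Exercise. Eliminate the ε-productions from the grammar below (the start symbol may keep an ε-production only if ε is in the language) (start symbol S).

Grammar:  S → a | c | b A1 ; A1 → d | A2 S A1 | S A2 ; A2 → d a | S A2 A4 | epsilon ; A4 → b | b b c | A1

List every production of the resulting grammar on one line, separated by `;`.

S → a | c | b A1; A1 → d | A2 S A1 | S A1 | S A2 | S; A2 → d a | S A2 A4 | S A4; A4 → b | b b c | A1

The nullable symbols are {A2}.
ε ∉ L(G), so no ε-production is kept.
Add the nullable-subset variants: A1 → A2 S A1 gives A2 S A1 | S A1. A1 → S A2 gives S A2 | S. A2 → S A2 A4 gives S A2 A4 | S A4.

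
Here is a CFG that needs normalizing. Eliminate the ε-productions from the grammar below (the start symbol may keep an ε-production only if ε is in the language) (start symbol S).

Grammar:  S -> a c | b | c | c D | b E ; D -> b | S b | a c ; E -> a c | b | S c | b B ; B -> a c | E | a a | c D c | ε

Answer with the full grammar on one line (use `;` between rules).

S -> a c | b | c | c D | b E; D -> b | S b | a c; E -> a c | b | S c | b B; B -> a c | E | a a | c D c

Nullable set = {B}.
ε ∉ L(G), so no ε-production is kept.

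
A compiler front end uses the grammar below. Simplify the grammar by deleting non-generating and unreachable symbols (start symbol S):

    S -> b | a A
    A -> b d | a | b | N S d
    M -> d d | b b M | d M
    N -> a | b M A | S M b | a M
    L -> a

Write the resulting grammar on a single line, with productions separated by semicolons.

S -> b | a A; A -> b d | a | b | N S d; M -> d d | b b M | d M; N -> a | b M A | S M b | a M

Generating nonterminals: {A, L, M, N, S}.
Reachable from S after that: {A, M, N, S}.
Removed useless symbols: {L} and every production mentioning them.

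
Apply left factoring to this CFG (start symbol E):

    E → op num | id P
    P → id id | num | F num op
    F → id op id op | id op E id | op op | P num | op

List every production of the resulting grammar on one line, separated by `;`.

F has alternatives sharing prefix 'id op': factor to F → id op F' with F' → id op | E id.
F has alternatives sharing prefix 'op': factor to F → op F'' with F'' → op | ε.

E → op num | id P; P → id id | num | F num op; F → P num | id op F' | op F''; F' → id op | E id; F'' → op | ε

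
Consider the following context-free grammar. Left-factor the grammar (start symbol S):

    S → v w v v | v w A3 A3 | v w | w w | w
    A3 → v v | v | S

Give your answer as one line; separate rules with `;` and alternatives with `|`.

S has alternatives sharing prefix 'v w': factor to S → v w S' with S' → v v | A3 A3 | ε.
S has alternatives sharing prefix 'w': factor to S → w S'' with S'' → w | ε.
A3 has alternatives sharing prefix 'v': factor to A3 → v A3' with A3' → v | ε.

S → v w S' | w S''; A3 → S | v A3'; S' → v v | A3 A3 | epsilon; S'' → w | epsilon; A3' → v | epsilon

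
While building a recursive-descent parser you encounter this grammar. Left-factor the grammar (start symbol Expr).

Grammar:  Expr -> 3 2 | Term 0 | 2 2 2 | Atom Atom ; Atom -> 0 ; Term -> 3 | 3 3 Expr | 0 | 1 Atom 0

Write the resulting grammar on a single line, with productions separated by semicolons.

Term has alternatives sharing prefix '3': factor to Term → 3 Term1 with Term1 → ε | 3 Expr.

Expr -> 3 2 | Term 0 | 2 2 2 | Atom Atom; Atom -> 0; Term -> 0 | 1 Atom 0 | 3 Term1; Term1 -> ε | 3 Expr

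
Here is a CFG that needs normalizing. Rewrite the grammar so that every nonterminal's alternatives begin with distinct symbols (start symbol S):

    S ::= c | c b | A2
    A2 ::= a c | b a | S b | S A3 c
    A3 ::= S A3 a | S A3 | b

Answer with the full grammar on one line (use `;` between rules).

S ::= A2 | c S'; A2 ::= a c | b a | S A2'; A3 ::= b | S A3 A3'; S' ::= ε | b; A2' ::= b | A3 c; A3' ::= a | ε

S has alternatives sharing prefix 'c': factor to S → c S' with S' → ε | b.
A2 has alternatives sharing prefix 'S': factor to A2 → S A2' with A2' → b | A3 c.
A3 has alternatives sharing prefix 'S A3': factor to A3 → S A3 A3' with A3' → a | ε.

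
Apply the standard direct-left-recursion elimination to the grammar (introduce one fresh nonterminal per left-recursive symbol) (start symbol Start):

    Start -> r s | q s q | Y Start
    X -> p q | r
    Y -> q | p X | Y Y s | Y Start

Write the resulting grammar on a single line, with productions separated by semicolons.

Y is directly left-recursive.
For Y: α = {Y s, Start}, β = {q, p X}. Rewrite as Y → β Y1 and Y1 → α Y1 | ε.

Start -> r s | q s q | Y Start; X -> p q | r; Y -> q Y1 | p X Y1; Y1 -> Y s Y1 | Start Y1 | ε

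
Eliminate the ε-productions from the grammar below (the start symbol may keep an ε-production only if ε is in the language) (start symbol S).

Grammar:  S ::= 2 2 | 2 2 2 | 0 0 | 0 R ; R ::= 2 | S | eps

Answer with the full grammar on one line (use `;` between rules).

S ::= 2 2 | 2 2 2 | 0 0 | 0 R | 0; R ::= 2 | S

Nullable nonterminals: {R}.
ε ∉ L(G), so no ε-production is kept.
Expand every rule over subsets of its nullable positions: S → 0 R gives 0 R | 0.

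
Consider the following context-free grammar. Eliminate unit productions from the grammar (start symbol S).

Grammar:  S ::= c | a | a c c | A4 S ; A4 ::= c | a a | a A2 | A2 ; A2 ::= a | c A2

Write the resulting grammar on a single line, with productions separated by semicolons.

S ::= c | a | a c c | A4 S; A4 ::= c | a a | a A2 | a | c A2; A2 ::= a | c A2

Unit pairs: A4 ⇒* {A2}.
For each unit pair (A, B), copy every non-unit production of B to A, then drop all unit productions.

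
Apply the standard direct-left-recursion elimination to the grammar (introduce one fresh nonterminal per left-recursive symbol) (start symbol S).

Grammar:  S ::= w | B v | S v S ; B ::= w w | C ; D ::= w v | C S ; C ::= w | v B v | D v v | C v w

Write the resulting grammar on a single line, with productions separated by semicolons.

S ::= w S' | B v S'; B ::= w w | C; D ::= w v | C S; C ::= w C' | v B v C' | D v v C'; S' ::= v S S' | epsilon; C' ::= v w C' | epsilon

Directly left-recursive nonterminals: S, C.
For S: α = {v S}, β = {w, B v}. Rewrite as S → β S' and S' → α S' | ε.
For C: α = {v w}, β = {w, v B v, D v v}. Rewrite as C → β C' and C' → α C' | ε.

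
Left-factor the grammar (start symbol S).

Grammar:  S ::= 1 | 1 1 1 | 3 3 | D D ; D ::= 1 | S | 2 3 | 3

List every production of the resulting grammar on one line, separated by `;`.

S has alternatives sharing prefix '1': factor to S → 1 S' with S' → ε | 1 1.

S ::= 3 3 | D D | 1 S'; D ::= 1 | S | 2 3 | 3; S' ::= ε | 1 1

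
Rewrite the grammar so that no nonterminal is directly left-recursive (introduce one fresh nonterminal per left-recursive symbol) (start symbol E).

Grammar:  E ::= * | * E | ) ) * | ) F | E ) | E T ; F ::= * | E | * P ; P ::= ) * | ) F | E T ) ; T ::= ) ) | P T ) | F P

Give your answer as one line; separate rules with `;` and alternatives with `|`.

E is directly left-recursive.
For E: α = {), T}, β = {*, * E, ) ) *, ) F}. Rewrite as E → β E' and E' → α E' | ε.

E ::= * E' | * E E' | ) ) * E' | ) F E'; F ::= * | E | * P; P ::= ) * | ) F | E T ); T ::= ) ) | P T ) | F P; E' ::= ) E' | T E' | ε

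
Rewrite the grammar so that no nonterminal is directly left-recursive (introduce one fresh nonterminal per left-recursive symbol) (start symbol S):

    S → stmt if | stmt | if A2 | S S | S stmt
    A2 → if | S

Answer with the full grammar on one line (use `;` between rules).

Directly left-recursive nonterminal: S.
For S: α = {S, stmt}, β = {stmt if, stmt, if A2}. Rewrite as S → β S' and S' → α S' | ε.

S → stmt if S' | stmt S' | if A2 S'; A2 → if | S; S' → S S' | stmt S' | epsilon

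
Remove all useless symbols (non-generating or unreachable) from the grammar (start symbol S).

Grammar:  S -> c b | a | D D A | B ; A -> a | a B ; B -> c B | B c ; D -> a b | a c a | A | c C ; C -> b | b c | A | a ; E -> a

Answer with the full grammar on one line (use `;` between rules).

S -> c b | a | D D A; A -> a; D -> a b | a c a | A | c C; C -> b | b c | A | a

Generating nonterminals: {A, C, D, E, S}.
Reachable from S after that: {A, C, D, S}.
Removed useless symbols: {B, E} and every production mentioning them.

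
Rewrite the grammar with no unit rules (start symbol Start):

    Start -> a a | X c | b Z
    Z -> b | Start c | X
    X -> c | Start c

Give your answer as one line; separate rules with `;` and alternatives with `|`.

Unit pairs: Z ⇒* {X}.
Replace each nonterminal's rules with the union of the non-unit rules of every nonterminal it unit-derives.

Start -> a a | X c | b Z; Z -> b | Start c | c; X -> c | Start c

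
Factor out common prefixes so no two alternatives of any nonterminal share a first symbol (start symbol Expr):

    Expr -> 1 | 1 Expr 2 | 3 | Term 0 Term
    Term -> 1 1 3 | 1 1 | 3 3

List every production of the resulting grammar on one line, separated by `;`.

Expr -> 3 | Term 0 Term | 1 Expr1; Term -> 3 3 | 1 1 Term1; Expr1 -> eps | Expr 2; Term1 -> 3 | eps

Expr has alternatives sharing prefix '1': factor to Expr → 1 Expr1 with Expr1 → ε | Expr 2.
Term has alternatives sharing prefix '1 1': factor to Term → 1 1 Term1 with Term1 → 3 | ε.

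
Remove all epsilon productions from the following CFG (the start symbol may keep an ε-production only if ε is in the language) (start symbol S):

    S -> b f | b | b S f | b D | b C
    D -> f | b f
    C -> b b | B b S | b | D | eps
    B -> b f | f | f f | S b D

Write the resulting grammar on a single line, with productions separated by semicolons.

The nullable symbols are {C}.
ε ∉ L(G), so no ε-production is kept.

S -> b f | b | b S f | b D | b C; D -> f | b f; C -> b b | B b S | b | D; B -> b f | f | f f | S b D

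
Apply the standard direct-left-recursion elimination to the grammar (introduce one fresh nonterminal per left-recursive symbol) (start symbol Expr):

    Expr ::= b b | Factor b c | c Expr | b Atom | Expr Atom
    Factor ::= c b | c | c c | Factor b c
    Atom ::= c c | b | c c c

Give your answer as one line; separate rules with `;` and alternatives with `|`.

Expr ::= b b Expr1 | Factor b c Expr1 | c Expr Expr1 | b Atom Expr1; Factor ::= c b Factor1 | c Factor1 | c c Factor1; Atom ::= c c | b | c c c; Expr1 ::= Atom Expr1 | ε; Factor1 ::= b c Factor1 | ε

Directly left-recursive nonterminals: Expr, Factor.
For Expr: α = {Atom}, β = {b b, Factor b c, c Expr, b Atom}. Rewrite as Expr → β Expr1 and Expr1 → α Expr1 | ε.
For Factor: α = {b c}, β = {c b, c, c c}. Rewrite as Factor → β Factor1 and Factor1 → α Factor1 | ε.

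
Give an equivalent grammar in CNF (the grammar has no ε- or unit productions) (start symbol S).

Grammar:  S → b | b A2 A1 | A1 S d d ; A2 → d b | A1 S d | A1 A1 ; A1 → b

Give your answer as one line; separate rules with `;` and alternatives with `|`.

Introduce a nonterminal for each terminal appearing in a rule of length ≥ 2: X1 → b, X2 → d.
Binarize each right-hand side of length ≥ 3 by chaining fresh nonterminals (Y1, Y2, …): affected rules were S → X1 A2 A1; S → A1 S X2 X2; A2 → A1 S X2.

S → b | X1 Y1 | A1 Y2; A2 → X2 X1 | A1 Y4 | A1 A1; A1 → b; X1 → b; X2 → d; Y1 → A2 A1; Y2 → S Y3; Y3 → X2 X2; Y4 → S X2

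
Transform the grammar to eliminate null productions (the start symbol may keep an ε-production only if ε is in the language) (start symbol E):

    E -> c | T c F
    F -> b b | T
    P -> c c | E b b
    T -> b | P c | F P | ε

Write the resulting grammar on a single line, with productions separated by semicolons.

Nullable set = {F, T}.
ε ∉ L(G), so no ε-production is kept.
Add the nullable-subset variants: E → T c F gives T c F | T c | c F. T → F P gives F P | P.

E -> c | T c F | T c | c F; F -> b b | T; P -> c c | E b b; T -> b | P c | F P | P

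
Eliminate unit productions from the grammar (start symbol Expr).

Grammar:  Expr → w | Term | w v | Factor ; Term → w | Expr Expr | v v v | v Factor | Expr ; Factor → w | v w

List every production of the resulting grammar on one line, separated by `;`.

Expr → w | Expr Expr | v v v | v Factor | v w | w v; Term → w | Expr Expr | v v v | v Factor | v w | w v; Factor → w | v w

Unit pairs: Expr ⇒* {Factor, Term}; Term ⇒* {Expr, Factor}.
For each unit pair (A, B), copy every non-unit production of B to A, then drop all unit productions.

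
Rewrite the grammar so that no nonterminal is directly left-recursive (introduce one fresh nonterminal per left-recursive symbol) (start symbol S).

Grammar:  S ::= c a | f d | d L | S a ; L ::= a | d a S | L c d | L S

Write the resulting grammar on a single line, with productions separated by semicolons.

S ::= c a S' | f d S' | d L S'; L ::= a L' | d a S L'; S' ::= a S' | epsilon; L' ::= c d L' | S L' | epsilon

Directly left-recursive nonterminals: S, L.
For S: α = {a}, β = {c a, f d, d L}. Rewrite as S → β S' and S' → α S' | ε.
For L: α = {c d, S}, β = {a, d a S}. Rewrite as L → β L' and L' → α L' | ε.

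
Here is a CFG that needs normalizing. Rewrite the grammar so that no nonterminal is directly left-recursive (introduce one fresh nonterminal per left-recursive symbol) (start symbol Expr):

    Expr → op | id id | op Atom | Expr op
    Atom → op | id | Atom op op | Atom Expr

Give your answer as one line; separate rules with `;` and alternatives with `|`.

Expr → op Expr1 | id id Expr1 | op Atom Expr1; Atom → op Atom1 | id Atom1; Expr1 → op Expr1 | ε; Atom1 → op op Atom1 | Expr Atom1 | ε

Left recursion appears on Expr, Atom.
For Expr: α = {op}, β = {op, id id, op Atom}. Rewrite as Expr → β Expr1 and Expr1 → α Expr1 | ε.
For Atom: α = {op op, Expr}, β = {op, id}. Rewrite as Atom → β Atom1 and Atom1 → α Atom1 | ε.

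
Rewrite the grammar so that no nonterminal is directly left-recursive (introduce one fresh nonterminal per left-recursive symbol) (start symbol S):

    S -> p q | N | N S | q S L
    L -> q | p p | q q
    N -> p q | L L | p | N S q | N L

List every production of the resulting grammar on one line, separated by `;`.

Directly left-recursive nonterminal: N.
For N: α = {S q, L}, β = {p q, L L, p}. Rewrite as N → β N' and N' → α N' | ε.

S -> p q | N | N S | q S L; L -> q | p p | q q; N -> p q N' | L L N' | p N'; N' -> S q N' | L N' | ε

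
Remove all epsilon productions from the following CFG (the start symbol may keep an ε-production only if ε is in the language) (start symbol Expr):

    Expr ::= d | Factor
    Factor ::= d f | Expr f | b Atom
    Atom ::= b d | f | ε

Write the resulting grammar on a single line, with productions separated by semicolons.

Nullable set = {Atom}.
ε ∉ L(G), so no ε-production is kept.
For each production, add variants omitting each subset of nullable occurrences: Factor → b Atom gives b Atom | b.

Expr ::= d | Factor; Factor ::= d f | Expr f | b Atom | b; Atom ::= b d | f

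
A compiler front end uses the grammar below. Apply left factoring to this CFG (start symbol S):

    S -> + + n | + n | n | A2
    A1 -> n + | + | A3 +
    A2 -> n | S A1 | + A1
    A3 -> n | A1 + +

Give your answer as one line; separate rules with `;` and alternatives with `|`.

S has alternatives sharing prefix '+': factor to S → + S' with S' → + n | n.

S -> n | A2 | + S'; A1 -> n + | + | A3 +; A2 -> n | S A1 | + A1; A3 -> n | A1 + +; S' -> + n | n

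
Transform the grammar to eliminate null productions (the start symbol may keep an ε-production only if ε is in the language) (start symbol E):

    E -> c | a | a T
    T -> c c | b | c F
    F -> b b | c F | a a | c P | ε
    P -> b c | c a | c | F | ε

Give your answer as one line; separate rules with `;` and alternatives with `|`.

E -> c | a | a T; T -> c c | b | c F | c; F -> b b | c F | c | a a | c P; P -> b c | c a | c | F

The nullable symbols are {F, P}.
ε ∉ L(G), so no ε-production is kept.
Add the nullable-subset variants: T → c F gives c F | c. F → c F gives c F | c.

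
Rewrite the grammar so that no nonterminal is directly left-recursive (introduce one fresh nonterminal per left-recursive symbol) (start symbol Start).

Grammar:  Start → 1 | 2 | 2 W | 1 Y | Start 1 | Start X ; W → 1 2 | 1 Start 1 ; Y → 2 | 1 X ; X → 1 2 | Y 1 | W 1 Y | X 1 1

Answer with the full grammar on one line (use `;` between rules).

Left recursion appears on Start, X.
For Start: α = {1, X}, β = {1, 2, 2 W, 1 Y}. Rewrite as Start → β Start1 and Start1 → α Start1 | ε.
For X: α = {1 1}, β = {1 2, Y 1, W 1 Y}. Rewrite as X → β X1 and X1 → α X1 | ε.

Start → 1 Start1 | 2 Start1 | 2 W Start1 | 1 Y Start1; W → 1 2 | 1 Start 1; Y → 2 | 1 X; X → 1 2 X1 | Y 1 X1 | W 1 Y X1; Start1 → 1 Start1 | X Start1 | ε; X1 → 1 1 X1 | ε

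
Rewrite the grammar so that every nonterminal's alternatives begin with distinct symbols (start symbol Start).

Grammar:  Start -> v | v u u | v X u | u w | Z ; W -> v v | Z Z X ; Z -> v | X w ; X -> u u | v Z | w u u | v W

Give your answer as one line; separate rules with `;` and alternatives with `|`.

Start -> u w | Z | v Start1; W -> v v | Z Z X; Z -> v | X w; X -> u u | w u u | v X1; Start1 -> ε | u u | X u; X1 -> Z | W

Start has alternatives sharing prefix 'v': factor to Start → v Start1 with Start1 → ε | u u | X u.
X has alternatives sharing prefix 'v': factor to X → v X1 with X1 → Z | W.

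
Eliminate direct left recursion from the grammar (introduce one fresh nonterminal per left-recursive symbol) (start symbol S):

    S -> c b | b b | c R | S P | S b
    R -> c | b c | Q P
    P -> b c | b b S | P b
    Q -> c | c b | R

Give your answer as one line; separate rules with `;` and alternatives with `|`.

S -> c b S' | b b S' | c R S'; R -> c | b c | Q P; P -> b c P' | b b S P'; Q -> c | c b | R; S' -> P S' | b S' | ε; P' -> b P' | ε

Directly left-recursive nonterminals: S, P.
For S: α = {P, b}, β = {c b, b b, c R}. Rewrite as S → β S' and S' → α S' | ε.
For P: α = {b}, β = {b c, b b S}. Rewrite as P → β P' and P' → α P' | ε.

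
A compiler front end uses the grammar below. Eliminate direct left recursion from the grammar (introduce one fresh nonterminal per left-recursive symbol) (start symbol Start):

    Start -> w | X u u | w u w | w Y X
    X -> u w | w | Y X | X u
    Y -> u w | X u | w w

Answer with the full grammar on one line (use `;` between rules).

Start -> w | X u u | w u w | w Y X; X -> u w X1 | w X1 | Y X X1; Y -> u w | X u | w w; X1 -> u X1 | ε

Left recursion appears on X.
For X: α = {u}, β = {u w, w, Y X}. Rewrite as X → β X1 and X1 → α X1 | ε.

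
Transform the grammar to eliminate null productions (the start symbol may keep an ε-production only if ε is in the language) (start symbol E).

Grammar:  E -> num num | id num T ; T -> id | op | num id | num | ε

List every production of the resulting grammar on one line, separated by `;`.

Nullable nonterminals: {T}.
ε ∉ L(G), so no ε-production is kept.
Add the nullable-subset variants: E → id num T gives id num T | id num.

E -> num num | id num T | id num; T -> id | op | num id | num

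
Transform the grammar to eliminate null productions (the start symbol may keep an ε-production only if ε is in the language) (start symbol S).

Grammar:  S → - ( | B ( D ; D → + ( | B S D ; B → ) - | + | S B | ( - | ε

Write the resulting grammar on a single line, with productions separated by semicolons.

S → - ( | B ( D | ( D; D → + ( | B S D | S D; B → ) - | + | S B | S | ( -

Nullable nonterminals: {B}.
ε ∉ L(G), so no ε-production is kept.
Expand every rule over subsets of its nullable positions: S → B ( D gives B ( D | ( D. D → B S D gives B S D | S D. B → S B gives S B | S.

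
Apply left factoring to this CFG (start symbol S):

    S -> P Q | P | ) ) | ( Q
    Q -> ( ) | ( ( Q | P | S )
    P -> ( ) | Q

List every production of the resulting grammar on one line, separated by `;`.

S has alternatives sharing prefix 'P': factor to S → P S' with S' → Q | ε.
Q has alternatives sharing prefix '(': factor to Q → ( Q' with Q' → ) | ( Q.

S -> ) ) | ( Q | P S'; Q -> P | S ) | ( Q'; P -> ( ) | Q; S' -> Q | ε; Q' -> ) | ( Q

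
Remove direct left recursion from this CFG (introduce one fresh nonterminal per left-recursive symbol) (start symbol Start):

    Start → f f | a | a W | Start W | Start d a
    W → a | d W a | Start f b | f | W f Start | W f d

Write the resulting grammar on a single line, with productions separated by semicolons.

Left recursion appears on Start, W.
For Start: α = {W, d a}, β = {f f, a, a W}. Rewrite as Start → β Start1 and Start1 → α Start1 | ε.
For W: α = {f Start, f d}, β = {a, d W a, Start f b, f}. Rewrite as W → β W1 and W1 → α W1 | ε.

Start → f f Start1 | a Start1 | a W Start1; W → a W1 | d W a W1 | Start f b W1 | f W1; Start1 → W Start1 | d a Start1 | epsilon; W1 → f Start W1 | f d W1 | epsilon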